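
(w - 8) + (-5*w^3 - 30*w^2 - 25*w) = -5*w^3 - 30*w^2 - 24*w - 8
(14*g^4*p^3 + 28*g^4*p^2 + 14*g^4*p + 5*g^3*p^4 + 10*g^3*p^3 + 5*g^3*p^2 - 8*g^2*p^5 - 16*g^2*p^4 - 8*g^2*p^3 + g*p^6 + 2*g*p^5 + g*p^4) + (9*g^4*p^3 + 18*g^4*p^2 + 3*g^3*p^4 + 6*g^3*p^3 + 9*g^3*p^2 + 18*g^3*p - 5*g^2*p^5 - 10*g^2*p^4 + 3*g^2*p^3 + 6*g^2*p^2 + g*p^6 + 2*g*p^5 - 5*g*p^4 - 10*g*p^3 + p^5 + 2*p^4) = 23*g^4*p^3 + 46*g^4*p^2 + 14*g^4*p + 8*g^3*p^4 + 16*g^3*p^3 + 14*g^3*p^2 + 18*g^3*p - 13*g^2*p^5 - 26*g^2*p^4 - 5*g^2*p^3 + 6*g^2*p^2 + 2*g*p^6 + 4*g*p^5 - 4*g*p^4 - 10*g*p^3 + p^5 + 2*p^4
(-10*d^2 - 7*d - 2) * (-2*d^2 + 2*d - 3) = 20*d^4 - 6*d^3 + 20*d^2 + 17*d + 6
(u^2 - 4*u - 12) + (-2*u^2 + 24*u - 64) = -u^2 + 20*u - 76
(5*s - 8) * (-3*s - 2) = -15*s^2 + 14*s + 16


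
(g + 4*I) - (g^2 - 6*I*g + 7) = -g^2 + g + 6*I*g - 7 + 4*I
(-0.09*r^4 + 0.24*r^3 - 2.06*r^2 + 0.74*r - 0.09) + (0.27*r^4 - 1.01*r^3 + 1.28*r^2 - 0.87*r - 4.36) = 0.18*r^4 - 0.77*r^3 - 0.78*r^2 - 0.13*r - 4.45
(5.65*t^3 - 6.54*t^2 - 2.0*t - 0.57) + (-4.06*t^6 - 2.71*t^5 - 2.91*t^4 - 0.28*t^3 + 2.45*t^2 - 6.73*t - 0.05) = -4.06*t^6 - 2.71*t^5 - 2.91*t^4 + 5.37*t^3 - 4.09*t^2 - 8.73*t - 0.62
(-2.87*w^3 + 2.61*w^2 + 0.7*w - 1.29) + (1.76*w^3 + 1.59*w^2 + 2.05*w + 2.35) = -1.11*w^3 + 4.2*w^2 + 2.75*w + 1.06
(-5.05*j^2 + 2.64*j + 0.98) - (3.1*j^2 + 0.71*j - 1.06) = -8.15*j^2 + 1.93*j + 2.04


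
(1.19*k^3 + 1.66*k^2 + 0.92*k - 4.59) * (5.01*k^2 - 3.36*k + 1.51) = 5.9619*k^5 + 4.3182*k^4 + 0.828500000000001*k^3 - 23.5805*k^2 + 16.8116*k - 6.9309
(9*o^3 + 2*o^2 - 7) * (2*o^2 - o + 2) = 18*o^5 - 5*o^4 + 16*o^3 - 10*o^2 + 7*o - 14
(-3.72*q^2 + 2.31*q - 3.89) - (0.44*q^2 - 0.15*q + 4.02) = -4.16*q^2 + 2.46*q - 7.91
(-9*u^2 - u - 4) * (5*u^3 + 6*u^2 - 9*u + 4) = -45*u^5 - 59*u^4 + 55*u^3 - 51*u^2 + 32*u - 16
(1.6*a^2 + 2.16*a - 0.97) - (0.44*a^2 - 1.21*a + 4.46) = 1.16*a^2 + 3.37*a - 5.43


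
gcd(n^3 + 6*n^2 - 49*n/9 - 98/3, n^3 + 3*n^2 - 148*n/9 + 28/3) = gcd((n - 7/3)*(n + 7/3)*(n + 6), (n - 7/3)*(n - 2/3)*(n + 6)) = n^2 + 11*n/3 - 14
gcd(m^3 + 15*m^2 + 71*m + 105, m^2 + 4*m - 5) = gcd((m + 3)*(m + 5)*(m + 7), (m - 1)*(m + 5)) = m + 5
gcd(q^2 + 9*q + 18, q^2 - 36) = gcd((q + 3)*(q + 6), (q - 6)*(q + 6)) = q + 6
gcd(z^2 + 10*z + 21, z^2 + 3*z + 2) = 1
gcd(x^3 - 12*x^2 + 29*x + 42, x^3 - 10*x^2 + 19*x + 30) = x^2 - 5*x - 6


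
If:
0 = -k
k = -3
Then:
No Solution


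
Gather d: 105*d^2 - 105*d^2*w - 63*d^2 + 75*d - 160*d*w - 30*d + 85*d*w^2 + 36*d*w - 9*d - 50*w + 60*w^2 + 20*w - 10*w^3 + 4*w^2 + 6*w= d^2*(42 - 105*w) + d*(85*w^2 - 124*w + 36) - 10*w^3 + 64*w^2 - 24*w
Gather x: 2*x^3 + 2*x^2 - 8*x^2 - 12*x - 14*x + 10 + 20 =2*x^3 - 6*x^2 - 26*x + 30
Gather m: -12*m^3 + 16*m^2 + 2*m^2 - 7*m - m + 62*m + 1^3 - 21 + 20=-12*m^3 + 18*m^2 + 54*m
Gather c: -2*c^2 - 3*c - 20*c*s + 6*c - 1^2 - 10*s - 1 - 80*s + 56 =-2*c^2 + c*(3 - 20*s) - 90*s + 54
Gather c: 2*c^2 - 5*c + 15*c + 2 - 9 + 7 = 2*c^2 + 10*c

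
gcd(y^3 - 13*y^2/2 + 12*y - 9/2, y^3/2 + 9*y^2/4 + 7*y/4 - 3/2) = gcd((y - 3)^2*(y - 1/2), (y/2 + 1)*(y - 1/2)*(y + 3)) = y - 1/2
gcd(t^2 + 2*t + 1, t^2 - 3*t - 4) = t + 1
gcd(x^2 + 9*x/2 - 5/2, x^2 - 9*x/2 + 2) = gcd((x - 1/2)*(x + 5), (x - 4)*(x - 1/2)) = x - 1/2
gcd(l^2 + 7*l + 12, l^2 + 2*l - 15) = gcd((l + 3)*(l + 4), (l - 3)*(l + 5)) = 1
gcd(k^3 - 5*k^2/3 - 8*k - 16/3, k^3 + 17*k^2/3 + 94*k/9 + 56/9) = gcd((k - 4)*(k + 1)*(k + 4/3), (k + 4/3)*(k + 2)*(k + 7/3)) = k + 4/3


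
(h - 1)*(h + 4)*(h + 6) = h^3 + 9*h^2 + 14*h - 24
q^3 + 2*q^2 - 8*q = q*(q - 2)*(q + 4)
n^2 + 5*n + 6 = (n + 2)*(n + 3)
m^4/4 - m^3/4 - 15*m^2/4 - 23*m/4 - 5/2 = (m/2 + 1/2)*(m/2 + 1)*(m - 5)*(m + 1)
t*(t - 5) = t^2 - 5*t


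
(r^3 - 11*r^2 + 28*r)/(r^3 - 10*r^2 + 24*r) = (r - 7)/(r - 6)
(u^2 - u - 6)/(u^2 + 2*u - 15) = (u + 2)/(u + 5)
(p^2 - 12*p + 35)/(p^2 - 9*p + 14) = (p - 5)/(p - 2)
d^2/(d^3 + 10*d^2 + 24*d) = d/(d^2 + 10*d + 24)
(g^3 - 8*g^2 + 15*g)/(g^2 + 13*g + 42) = g*(g^2 - 8*g + 15)/(g^2 + 13*g + 42)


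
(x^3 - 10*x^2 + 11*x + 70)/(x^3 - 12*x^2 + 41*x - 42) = (x^2 - 3*x - 10)/(x^2 - 5*x + 6)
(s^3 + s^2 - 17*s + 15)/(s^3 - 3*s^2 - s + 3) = (s + 5)/(s + 1)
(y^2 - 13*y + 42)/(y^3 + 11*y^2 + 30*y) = (y^2 - 13*y + 42)/(y*(y^2 + 11*y + 30))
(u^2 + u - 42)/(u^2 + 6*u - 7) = (u - 6)/(u - 1)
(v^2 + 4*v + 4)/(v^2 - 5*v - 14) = (v + 2)/(v - 7)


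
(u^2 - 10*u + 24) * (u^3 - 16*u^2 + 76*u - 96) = u^5 - 26*u^4 + 260*u^3 - 1240*u^2 + 2784*u - 2304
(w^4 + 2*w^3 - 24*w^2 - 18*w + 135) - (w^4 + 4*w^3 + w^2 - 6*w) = -2*w^3 - 25*w^2 - 12*w + 135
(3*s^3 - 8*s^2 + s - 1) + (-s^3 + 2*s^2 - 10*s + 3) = 2*s^3 - 6*s^2 - 9*s + 2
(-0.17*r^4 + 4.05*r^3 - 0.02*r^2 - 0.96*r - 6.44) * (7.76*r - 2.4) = -1.3192*r^5 + 31.836*r^4 - 9.8752*r^3 - 7.4016*r^2 - 47.6704*r + 15.456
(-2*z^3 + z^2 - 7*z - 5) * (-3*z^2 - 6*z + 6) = 6*z^5 + 9*z^4 + 3*z^3 + 63*z^2 - 12*z - 30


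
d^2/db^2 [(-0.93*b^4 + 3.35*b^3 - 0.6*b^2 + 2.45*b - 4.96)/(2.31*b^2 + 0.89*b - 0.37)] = (-9.925146*b^6 - 11.471922*b^5 + 0.349307999999997*b^4 + 44.547514*b^3 - 170.02599*b^2 - 45.867804*b - 14.886966)/(12.326391*b^6 + 14.247387*b^5 - 0.433818*b^4 - 3.859129*b^3 + 0.0694859999999999*b^2 + 0.365523*b - 0.050653)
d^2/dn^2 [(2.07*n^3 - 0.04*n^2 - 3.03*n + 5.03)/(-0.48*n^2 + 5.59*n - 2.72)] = (-8.88178419700125e-16*n^5 + 1.4210854715202e-14*n^4 - 122.35107*n^3 + 181.5768*n^2 - 34.64496*n - 208.48859)/(0.110592*n^6 - 3.863808*n^5 + 46.877328*n^4 - 218.466703*n^3 + 265.638192*n^2 - 124.071168*n + 20.123648)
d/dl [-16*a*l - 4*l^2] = -16*a - 8*l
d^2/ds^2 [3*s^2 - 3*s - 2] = 6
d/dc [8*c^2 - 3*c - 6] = 16*c - 3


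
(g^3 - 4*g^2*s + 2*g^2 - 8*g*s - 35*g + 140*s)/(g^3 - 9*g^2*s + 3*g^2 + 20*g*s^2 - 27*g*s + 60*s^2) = (-g^2 - 2*g + 35)/(-g^2 + 5*g*s - 3*g + 15*s)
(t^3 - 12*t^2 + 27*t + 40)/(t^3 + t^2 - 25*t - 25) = (t - 8)/(t + 5)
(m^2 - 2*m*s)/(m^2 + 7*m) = (m - 2*s)/(m + 7)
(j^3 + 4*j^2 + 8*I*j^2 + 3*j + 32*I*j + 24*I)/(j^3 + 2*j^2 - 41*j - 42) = (j^2 + j*(3 + 8*I) + 24*I)/(j^2 + j - 42)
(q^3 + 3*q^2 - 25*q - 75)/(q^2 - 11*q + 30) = (q^2 + 8*q + 15)/(q - 6)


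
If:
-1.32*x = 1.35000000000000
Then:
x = -1.02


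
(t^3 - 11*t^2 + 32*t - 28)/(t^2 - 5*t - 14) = (t^2 - 4*t + 4)/(t + 2)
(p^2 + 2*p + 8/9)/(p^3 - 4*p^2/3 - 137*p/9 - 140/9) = (3*p + 2)/(3*p^2 - 8*p - 35)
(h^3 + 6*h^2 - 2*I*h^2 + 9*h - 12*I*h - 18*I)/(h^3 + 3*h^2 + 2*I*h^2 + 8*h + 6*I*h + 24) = (h + 3)/(h + 4*I)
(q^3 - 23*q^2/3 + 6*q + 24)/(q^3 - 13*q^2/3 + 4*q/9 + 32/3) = 3*(q - 6)/(3*q - 8)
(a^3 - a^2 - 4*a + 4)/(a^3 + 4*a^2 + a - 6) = (a - 2)/(a + 3)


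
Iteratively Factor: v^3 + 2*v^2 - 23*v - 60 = (v - 5)*(v^2 + 7*v + 12) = (v - 5)*(v + 4)*(v + 3)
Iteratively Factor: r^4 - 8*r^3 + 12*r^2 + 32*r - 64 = (r - 4)*(r^3 - 4*r^2 - 4*r + 16) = (r - 4)*(r - 2)*(r^2 - 2*r - 8) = (r - 4)^2*(r - 2)*(r + 2)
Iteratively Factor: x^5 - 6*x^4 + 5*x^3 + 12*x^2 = (x)*(x^4 - 6*x^3 + 5*x^2 + 12*x) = x^2*(x^3 - 6*x^2 + 5*x + 12) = x^2*(x - 4)*(x^2 - 2*x - 3) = x^2*(x - 4)*(x + 1)*(x - 3)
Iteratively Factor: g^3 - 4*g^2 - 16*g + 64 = (g + 4)*(g^2 - 8*g + 16) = (g - 4)*(g + 4)*(g - 4)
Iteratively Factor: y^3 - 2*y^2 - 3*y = (y + 1)*(y^2 - 3*y) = y*(y + 1)*(y - 3)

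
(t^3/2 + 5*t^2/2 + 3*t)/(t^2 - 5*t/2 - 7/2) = t*(t^2 + 5*t + 6)/(2*t^2 - 5*t - 7)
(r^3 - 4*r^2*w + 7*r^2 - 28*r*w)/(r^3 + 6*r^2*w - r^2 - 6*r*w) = (r^2 - 4*r*w + 7*r - 28*w)/(r^2 + 6*r*w - r - 6*w)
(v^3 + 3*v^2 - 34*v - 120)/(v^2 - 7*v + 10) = (v^3 + 3*v^2 - 34*v - 120)/(v^2 - 7*v + 10)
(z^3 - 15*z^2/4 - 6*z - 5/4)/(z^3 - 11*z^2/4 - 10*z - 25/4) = (4*z + 1)/(4*z + 5)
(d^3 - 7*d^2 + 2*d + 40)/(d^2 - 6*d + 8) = (d^2 - 3*d - 10)/(d - 2)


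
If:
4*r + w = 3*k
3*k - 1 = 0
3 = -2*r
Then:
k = 1/3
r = -3/2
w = 7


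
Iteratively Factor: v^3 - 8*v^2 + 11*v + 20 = (v - 4)*(v^2 - 4*v - 5) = (v - 4)*(v + 1)*(v - 5)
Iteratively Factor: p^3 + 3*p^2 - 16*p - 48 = (p + 4)*(p^2 - p - 12) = (p - 4)*(p + 4)*(p + 3)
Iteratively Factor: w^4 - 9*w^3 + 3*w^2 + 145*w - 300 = (w + 4)*(w^3 - 13*w^2 + 55*w - 75) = (w - 5)*(w + 4)*(w^2 - 8*w + 15) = (w - 5)*(w - 3)*(w + 4)*(w - 5)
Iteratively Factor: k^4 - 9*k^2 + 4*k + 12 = (k + 3)*(k^3 - 3*k^2 + 4) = (k - 2)*(k + 3)*(k^2 - k - 2) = (k - 2)^2*(k + 3)*(k + 1)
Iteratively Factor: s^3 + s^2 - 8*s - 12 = (s + 2)*(s^2 - s - 6) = (s + 2)^2*(s - 3)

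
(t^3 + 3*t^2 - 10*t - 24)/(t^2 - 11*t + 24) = (t^2 + 6*t + 8)/(t - 8)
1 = 1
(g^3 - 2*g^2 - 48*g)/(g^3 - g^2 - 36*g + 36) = g*(g - 8)/(g^2 - 7*g + 6)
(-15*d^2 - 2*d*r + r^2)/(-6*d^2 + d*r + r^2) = (-5*d + r)/(-2*d + r)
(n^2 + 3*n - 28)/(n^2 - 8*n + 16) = (n + 7)/(n - 4)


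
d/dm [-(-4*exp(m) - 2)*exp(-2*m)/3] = -(4*exp(m) + 4)*exp(-2*m)/3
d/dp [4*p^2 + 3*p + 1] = 8*p + 3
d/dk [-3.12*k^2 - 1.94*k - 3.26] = -6.24*k - 1.94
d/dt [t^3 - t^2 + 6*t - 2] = 3*t^2 - 2*t + 6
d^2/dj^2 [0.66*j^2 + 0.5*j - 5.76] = 1.32000000000000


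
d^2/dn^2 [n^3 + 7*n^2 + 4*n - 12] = 6*n + 14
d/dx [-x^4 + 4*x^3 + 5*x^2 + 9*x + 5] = -4*x^3 + 12*x^2 + 10*x + 9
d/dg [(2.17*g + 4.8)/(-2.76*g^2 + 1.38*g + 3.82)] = (5.9892*g^2 + 26.496*g + 1.6654)/(7.6176*g^4 - 7.6176*g^3 - 19.182*g^2 + 10.5432*g + 14.5924)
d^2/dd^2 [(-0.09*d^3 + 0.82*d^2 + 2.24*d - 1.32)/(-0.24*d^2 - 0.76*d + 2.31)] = (-6.93889390390723e-18*d^5 + 0.244848*d^3 - 3.21948*d^2 - 3.125034*d - 13.627812)/(0.013824*d^6 + 0.131328*d^5 + 0.016704*d^4 - 2.089088*d^3 - 0.160776*d^2 + 12.166308*d - 12.326391)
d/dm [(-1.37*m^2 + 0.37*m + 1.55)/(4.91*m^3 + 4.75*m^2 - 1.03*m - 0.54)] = (6.7267*m^4 - 3.6334*m^3 - 23.1779*m^2 - 13.2454*m + 1.3967)/(24.1081*m^6 + 46.645*m^5 + 12.4479*m^4 - 15.0878*m^3 - 4.0691*m^2 + 1.1124*m + 0.2916)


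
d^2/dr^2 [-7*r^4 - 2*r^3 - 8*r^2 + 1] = -84*r^2 - 12*r - 16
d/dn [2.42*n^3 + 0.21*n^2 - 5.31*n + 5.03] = 7.26*n^2 + 0.42*n - 5.31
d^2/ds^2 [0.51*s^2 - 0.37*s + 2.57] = 1.02000000000000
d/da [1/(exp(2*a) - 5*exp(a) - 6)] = (5 - 2*exp(a))*exp(a)/(-exp(2*a) + 5*exp(a) + 6)^2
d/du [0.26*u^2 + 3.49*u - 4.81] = 0.52*u + 3.49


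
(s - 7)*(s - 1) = s^2 - 8*s + 7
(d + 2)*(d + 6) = d^2 + 8*d + 12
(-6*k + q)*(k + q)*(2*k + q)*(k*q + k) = -12*k^4*q - 12*k^4 - 16*k^3*q^2 - 16*k^3*q - 3*k^2*q^3 - 3*k^2*q^2 + k*q^4 + k*q^3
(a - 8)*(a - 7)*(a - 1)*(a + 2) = a^4 - 14*a^3 + 39*a^2 + 86*a - 112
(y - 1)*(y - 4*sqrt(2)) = y^2 - 4*sqrt(2)*y - y + 4*sqrt(2)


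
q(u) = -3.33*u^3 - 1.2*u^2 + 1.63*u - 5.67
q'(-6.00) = -343.61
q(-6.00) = 660.63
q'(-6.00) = -343.61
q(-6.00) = 660.63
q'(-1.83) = -27.43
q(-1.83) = 7.74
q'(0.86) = -7.82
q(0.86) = -7.27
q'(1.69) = -30.96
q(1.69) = -22.42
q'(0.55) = -2.71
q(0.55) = -5.69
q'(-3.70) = -126.25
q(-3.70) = 140.55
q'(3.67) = -141.73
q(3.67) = -180.46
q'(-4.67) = -205.03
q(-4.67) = 299.70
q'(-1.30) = -12.13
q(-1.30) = -2.50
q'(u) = -9.99*u^2 - 2.4*u + 1.63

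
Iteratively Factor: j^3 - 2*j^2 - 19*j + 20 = (j - 5)*(j^2 + 3*j - 4) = (j - 5)*(j - 1)*(j + 4)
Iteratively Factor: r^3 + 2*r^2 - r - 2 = (r - 1)*(r^2 + 3*r + 2) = (r - 1)*(r + 2)*(r + 1)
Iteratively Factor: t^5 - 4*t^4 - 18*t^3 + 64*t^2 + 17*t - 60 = (t + 4)*(t^4 - 8*t^3 + 14*t^2 + 8*t - 15) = (t - 5)*(t + 4)*(t^3 - 3*t^2 - t + 3) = (t - 5)*(t - 1)*(t + 4)*(t^2 - 2*t - 3) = (t - 5)*(t - 3)*(t - 1)*(t + 4)*(t + 1)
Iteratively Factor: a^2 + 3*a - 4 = (a - 1)*(a + 4)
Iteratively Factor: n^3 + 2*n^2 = (n)*(n^2 + 2*n) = n^2*(n + 2)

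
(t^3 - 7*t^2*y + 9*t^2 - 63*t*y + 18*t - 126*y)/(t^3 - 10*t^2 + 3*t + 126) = (t^2 - 7*t*y + 6*t - 42*y)/(t^2 - 13*t + 42)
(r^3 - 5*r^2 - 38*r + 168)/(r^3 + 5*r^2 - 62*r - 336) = (r^2 - 11*r + 28)/(r^2 - r - 56)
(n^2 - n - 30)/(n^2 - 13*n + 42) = (n + 5)/(n - 7)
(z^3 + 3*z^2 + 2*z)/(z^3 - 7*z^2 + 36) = z*(z + 1)/(z^2 - 9*z + 18)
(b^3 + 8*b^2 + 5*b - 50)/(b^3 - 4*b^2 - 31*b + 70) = (b + 5)/(b - 7)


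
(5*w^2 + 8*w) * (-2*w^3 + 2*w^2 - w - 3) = -10*w^5 - 6*w^4 + 11*w^3 - 23*w^2 - 24*w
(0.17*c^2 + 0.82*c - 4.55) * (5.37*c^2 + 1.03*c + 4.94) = 0.9129*c^4 + 4.5785*c^3 - 22.7491*c^2 - 0.6357*c - 22.477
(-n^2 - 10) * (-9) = 9*n^2 + 90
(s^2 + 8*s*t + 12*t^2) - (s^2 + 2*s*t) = 6*s*t + 12*t^2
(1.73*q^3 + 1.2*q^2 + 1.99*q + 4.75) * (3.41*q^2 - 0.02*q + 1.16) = 5.8993*q^5 + 4.0574*q^4 + 8.7687*q^3 + 17.5497*q^2 + 2.2134*q + 5.51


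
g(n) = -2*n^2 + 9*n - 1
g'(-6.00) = 33.00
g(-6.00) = -127.00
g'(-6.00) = 33.00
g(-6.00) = -127.00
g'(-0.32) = 10.28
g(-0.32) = -4.08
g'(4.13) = -7.52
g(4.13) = 2.06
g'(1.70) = 2.20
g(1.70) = 8.52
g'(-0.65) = 11.60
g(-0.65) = -7.70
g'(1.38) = 3.48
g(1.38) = 7.61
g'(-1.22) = 13.88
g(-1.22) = -14.96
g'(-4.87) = 28.48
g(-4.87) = -92.26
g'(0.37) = 7.52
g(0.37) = 2.06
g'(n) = 9 - 4*n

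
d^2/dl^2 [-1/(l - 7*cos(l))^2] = 2*(7*l*cos(l) - 98*sin(l)^2 - 42*sin(l) - 52)/(l - 7*cos(l))^4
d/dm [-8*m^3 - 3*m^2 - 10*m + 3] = -24*m^2 - 6*m - 10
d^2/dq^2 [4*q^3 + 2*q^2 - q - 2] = 24*q + 4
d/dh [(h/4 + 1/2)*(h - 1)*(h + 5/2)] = 3*h^2/4 + 7*h/4 + 1/8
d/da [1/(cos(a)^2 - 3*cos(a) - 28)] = (2*cos(a) - 3)*sin(a)/(sin(a)^2 + 3*cos(a) + 27)^2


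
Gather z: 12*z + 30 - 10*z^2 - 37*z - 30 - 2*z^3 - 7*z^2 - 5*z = -2*z^3 - 17*z^2 - 30*z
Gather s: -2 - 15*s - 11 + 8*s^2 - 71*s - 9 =8*s^2 - 86*s - 22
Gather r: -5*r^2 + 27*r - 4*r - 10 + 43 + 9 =-5*r^2 + 23*r + 42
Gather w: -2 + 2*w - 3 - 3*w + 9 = 4 - w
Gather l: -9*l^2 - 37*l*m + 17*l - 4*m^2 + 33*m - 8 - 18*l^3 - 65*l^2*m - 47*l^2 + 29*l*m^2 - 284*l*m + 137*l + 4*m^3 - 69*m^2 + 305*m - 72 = -18*l^3 + l^2*(-65*m - 56) + l*(29*m^2 - 321*m + 154) + 4*m^3 - 73*m^2 + 338*m - 80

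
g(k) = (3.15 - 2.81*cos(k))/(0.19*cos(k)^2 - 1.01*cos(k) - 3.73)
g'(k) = (3.15 - 2.81*cos(k))*(0.38*sin(k)*cos(k) - 1.01*sin(k))/(0.19*cos(k)^2 - 1.01*cos(k) - 3.73)^2 + 2.81*sin(k)/(0.19*cos(k)^2 - 1.01*cos(k) - 3.73)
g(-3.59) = -2.13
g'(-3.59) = -0.93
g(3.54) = -2.18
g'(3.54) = 0.85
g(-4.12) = -1.52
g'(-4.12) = -1.25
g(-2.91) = -2.29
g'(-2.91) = 0.53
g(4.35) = -1.24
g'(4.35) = 1.18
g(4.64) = -0.92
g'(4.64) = 1.03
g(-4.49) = -1.08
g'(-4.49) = -1.11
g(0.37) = -0.12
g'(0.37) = -0.23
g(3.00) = -2.33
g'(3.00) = -0.34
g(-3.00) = -2.33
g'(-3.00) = 0.34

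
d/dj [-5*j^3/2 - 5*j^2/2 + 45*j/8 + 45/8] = -15*j^2/2 - 5*j + 45/8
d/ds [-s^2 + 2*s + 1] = 2 - 2*s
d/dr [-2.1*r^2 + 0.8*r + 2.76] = 0.8 - 4.2*r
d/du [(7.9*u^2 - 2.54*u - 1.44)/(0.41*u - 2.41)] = (3.239*u^2 - 38.078*u + 6.7118)/(0.1681*u^2 - 1.9762*u + 5.8081)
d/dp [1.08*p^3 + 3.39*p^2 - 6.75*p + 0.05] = 3.24*p^2 + 6.78*p - 6.75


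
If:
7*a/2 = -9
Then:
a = -18/7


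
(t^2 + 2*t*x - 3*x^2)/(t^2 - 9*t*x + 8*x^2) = (-t - 3*x)/(-t + 8*x)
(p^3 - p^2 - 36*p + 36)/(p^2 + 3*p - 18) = (p^2 - 7*p + 6)/(p - 3)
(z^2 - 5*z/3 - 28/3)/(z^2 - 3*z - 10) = (-3*z^2 + 5*z + 28)/(3*(-z^2 + 3*z + 10))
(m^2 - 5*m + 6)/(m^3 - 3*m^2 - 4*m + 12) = 1/(m + 2)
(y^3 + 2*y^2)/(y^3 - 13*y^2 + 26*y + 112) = y^2/(y^2 - 15*y + 56)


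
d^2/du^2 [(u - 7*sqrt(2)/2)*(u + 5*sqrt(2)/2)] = 2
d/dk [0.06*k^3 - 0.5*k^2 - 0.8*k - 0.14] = 0.18*k^2 - 1.0*k - 0.8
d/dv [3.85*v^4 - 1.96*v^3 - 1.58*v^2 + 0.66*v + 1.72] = 15.4*v^3 - 5.88*v^2 - 3.16*v + 0.66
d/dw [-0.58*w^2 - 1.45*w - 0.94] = -1.16*w - 1.45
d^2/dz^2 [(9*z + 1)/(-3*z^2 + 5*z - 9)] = 2*(-(6*z - 5)^2*(9*z + 1) + 3*(27*z - 14)*(3*z^2 - 5*z + 9))/(3*z^2 - 5*z + 9)^3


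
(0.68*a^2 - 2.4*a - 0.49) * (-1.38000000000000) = -0.9384*a^2 + 3.312*a + 0.6762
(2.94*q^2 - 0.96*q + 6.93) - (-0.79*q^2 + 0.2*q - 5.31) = 3.73*q^2 - 1.16*q + 12.24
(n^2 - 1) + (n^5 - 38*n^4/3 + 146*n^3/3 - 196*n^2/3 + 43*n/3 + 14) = n^5 - 38*n^4/3 + 146*n^3/3 - 193*n^2/3 + 43*n/3 + 13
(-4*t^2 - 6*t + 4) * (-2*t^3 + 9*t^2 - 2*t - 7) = 8*t^5 - 24*t^4 - 54*t^3 + 76*t^2 + 34*t - 28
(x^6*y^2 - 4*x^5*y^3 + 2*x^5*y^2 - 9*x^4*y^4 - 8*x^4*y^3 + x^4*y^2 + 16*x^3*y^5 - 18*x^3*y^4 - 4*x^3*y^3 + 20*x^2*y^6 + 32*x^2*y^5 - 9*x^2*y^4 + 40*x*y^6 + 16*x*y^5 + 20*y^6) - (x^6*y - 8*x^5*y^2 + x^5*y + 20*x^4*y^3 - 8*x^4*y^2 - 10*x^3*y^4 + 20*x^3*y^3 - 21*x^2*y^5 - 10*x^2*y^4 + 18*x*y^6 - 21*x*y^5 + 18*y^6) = x^6*y^2 - x^6*y - 4*x^5*y^3 + 10*x^5*y^2 - x^5*y - 9*x^4*y^4 - 28*x^4*y^3 + 9*x^4*y^2 + 16*x^3*y^5 - 8*x^3*y^4 - 24*x^3*y^3 + 20*x^2*y^6 + 53*x^2*y^5 + x^2*y^4 + 22*x*y^6 + 37*x*y^5 + 2*y^6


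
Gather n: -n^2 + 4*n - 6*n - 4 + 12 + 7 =-n^2 - 2*n + 15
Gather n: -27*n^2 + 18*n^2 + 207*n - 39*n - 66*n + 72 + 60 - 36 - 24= -9*n^2 + 102*n + 72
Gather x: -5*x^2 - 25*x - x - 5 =-5*x^2 - 26*x - 5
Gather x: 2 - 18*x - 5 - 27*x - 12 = -45*x - 15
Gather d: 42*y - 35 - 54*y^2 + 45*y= -54*y^2 + 87*y - 35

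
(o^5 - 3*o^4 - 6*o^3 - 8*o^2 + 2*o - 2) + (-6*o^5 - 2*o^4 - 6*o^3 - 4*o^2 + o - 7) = -5*o^5 - 5*o^4 - 12*o^3 - 12*o^2 + 3*o - 9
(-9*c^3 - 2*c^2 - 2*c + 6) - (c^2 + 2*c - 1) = -9*c^3 - 3*c^2 - 4*c + 7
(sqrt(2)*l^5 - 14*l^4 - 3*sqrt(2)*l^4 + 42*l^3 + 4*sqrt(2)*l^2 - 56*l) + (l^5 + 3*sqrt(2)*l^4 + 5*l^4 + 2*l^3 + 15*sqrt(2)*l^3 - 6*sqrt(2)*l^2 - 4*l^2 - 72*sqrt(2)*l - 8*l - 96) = l^5 + sqrt(2)*l^5 - 9*l^4 + 15*sqrt(2)*l^3 + 44*l^3 - 4*l^2 - 2*sqrt(2)*l^2 - 72*sqrt(2)*l - 64*l - 96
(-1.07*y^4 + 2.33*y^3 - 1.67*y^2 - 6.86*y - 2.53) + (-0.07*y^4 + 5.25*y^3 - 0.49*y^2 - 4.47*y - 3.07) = -1.14*y^4 + 7.58*y^3 - 2.16*y^2 - 11.33*y - 5.6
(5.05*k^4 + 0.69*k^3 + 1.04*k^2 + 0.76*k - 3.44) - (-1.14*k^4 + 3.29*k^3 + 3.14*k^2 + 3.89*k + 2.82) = 6.19*k^4 - 2.6*k^3 - 2.1*k^2 - 3.13*k - 6.26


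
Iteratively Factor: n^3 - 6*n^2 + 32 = (n - 4)*(n^2 - 2*n - 8) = (n - 4)*(n + 2)*(n - 4)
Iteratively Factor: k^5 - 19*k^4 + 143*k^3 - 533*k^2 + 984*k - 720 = (k - 3)*(k^4 - 16*k^3 + 95*k^2 - 248*k + 240) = (k - 5)*(k - 3)*(k^3 - 11*k^2 + 40*k - 48) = (k - 5)*(k - 4)*(k - 3)*(k^2 - 7*k + 12) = (k - 5)*(k - 4)*(k - 3)^2*(k - 4)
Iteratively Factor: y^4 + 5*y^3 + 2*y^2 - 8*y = (y + 4)*(y^3 + y^2 - 2*y) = (y - 1)*(y + 4)*(y^2 + 2*y) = (y - 1)*(y + 2)*(y + 4)*(y)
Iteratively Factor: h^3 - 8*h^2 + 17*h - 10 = (h - 1)*(h^2 - 7*h + 10) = (h - 2)*(h - 1)*(h - 5)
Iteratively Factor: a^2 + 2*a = (a)*(a + 2)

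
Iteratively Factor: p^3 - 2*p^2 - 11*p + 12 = (p + 3)*(p^2 - 5*p + 4) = (p - 1)*(p + 3)*(p - 4)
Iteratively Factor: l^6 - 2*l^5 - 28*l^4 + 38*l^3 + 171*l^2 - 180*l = (l - 5)*(l^5 + 3*l^4 - 13*l^3 - 27*l^2 + 36*l) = l*(l - 5)*(l^4 + 3*l^3 - 13*l^2 - 27*l + 36) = l*(l - 5)*(l + 3)*(l^3 - 13*l + 12) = l*(l - 5)*(l + 3)*(l + 4)*(l^2 - 4*l + 3) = l*(l - 5)*(l - 1)*(l + 3)*(l + 4)*(l - 3)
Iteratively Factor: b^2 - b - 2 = (b - 2)*(b + 1)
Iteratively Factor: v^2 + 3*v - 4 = (v + 4)*(v - 1)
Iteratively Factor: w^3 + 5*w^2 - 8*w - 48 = (w + 4)*(w^2 + w - 12) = (w - 3)*(w + 4)*(w + 4)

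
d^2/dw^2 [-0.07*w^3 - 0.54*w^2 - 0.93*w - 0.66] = -0.42*w - 1.08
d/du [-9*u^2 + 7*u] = 7 - 18*u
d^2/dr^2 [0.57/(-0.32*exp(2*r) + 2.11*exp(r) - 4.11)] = (-0.57*(0.64*exp(r) - 2.11)*(1.28*exp(r) - 4.22)*exp(r) + (0.7296*exp(r) - 1.2027)*(0.32*exp(2*r) - 2.11*exp(r) + 4.11))*exp(r)/(0.32*exp(2*r) - 2.11*exp(r) + 4.11)^3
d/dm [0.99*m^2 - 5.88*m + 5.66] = 1.98*m - 5.88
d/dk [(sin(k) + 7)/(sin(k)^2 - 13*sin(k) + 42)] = (-14*sin(k) + cos(k)^2 + 132)*cos(k)/(sin(k)^2 - 13*sin(k) + 42)^2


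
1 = 1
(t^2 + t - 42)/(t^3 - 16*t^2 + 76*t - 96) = (t + 7)/(t^2 - 10*t + 16)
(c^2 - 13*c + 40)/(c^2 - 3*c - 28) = (-c^2 + 13*c - 40)/(-c^2 + 3*c + 28)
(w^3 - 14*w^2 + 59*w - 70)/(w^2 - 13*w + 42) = (w^2 - 7*w + 10)/(w - 6)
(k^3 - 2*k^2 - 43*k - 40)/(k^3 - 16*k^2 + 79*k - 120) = (k^2 + 6*k + 5)/(k^2 - 8*k + 15)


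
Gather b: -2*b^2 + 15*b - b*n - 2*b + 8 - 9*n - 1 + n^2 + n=-2*b^2 + b*(13 - n) + n^2 - 8*n + 7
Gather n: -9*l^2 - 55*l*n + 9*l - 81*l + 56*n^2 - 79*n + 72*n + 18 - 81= -9*l^2 - 72*l + 56*n^2 + n*(-55*l - 7) - 63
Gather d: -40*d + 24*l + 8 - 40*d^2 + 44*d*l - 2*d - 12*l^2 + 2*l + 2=-40*d^2 + d*(44*l - 42) - 12*l^2 + 26*l + 10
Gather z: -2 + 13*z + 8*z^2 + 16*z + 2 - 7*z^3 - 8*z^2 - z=-7*z^3 + 28*z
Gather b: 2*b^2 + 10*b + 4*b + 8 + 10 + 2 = 2*b^2 + 14*b + 20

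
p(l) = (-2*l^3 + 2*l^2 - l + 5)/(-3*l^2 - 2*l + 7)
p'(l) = (6*l + 2)*(-2*l^3 + 2*l^2 - l + 5)/(-3*l^2 - 2*l + 7)^2 + (-6*l^2 + 4*l - 1)/(-3*l^2 - 2*l + 7)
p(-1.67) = 10.93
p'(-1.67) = -56.78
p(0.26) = 0.77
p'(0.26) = 0.38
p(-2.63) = -6.81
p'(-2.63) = -4.81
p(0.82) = 1.32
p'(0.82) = 2.21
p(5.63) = 2.96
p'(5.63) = 0.63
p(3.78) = 1.80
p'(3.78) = 0.63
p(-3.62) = -5.17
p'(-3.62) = -0.32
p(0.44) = 0.86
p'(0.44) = 0.65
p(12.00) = 7.07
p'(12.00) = 0.65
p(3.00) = 1.31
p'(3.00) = 0.65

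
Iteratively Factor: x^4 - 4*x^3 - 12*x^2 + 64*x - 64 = (x - 2)*(x^3 - 2*x^2 - 16*x + 32) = (x - 4)*(x - 2)*(x^2 + 2*x - 8) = (x - 4)*(x - 2)^2*(x + 4)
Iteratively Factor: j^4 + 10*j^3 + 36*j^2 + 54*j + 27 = (j + 3)*(j^3 + 7*j^2 + 15*j + 9) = (j + 1)*(j + 3)*(j^2 + 6*j + 9) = (j + 1)*(j + 3)^2*(j + 3)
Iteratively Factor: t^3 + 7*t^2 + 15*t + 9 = (t + 3)*(t^2 + 4*t + 3) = (t + 1)*(t + 3)*(t + 3)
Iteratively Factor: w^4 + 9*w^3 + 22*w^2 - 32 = (w + 2)*(w^3 + 7*w^2 + 8*w - 16) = (w + 2)*(w + 4)*(w^2 + 3*w - 4) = (w + 2)*(w + 4)^2*(w - 1)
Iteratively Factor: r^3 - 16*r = (r)*(r^2 - 16) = r*(r - 4)*(r + 4)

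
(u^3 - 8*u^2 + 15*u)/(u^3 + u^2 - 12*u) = (u - 5)/(u + 4)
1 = 1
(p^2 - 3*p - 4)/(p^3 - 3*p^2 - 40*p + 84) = (p^2 - 3*p - 4)/(p^3 - 3*p^2 - 40*p + 84)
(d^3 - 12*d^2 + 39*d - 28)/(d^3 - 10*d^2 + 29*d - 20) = (d - 7)/(d - 5)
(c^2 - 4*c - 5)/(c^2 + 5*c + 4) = (c - 5)/(c + 4)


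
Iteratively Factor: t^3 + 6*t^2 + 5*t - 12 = (t - 1)*(t^2 + 7*t + 12) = (t - 1)*(t + 3)*(t + 4)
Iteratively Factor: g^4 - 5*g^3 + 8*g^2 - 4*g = (g)*(g^3 - 5*g^2 + 8*g - 4) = g*(g - 2)*(g^2 - 3*g + 2) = g*(g - 2)^2*(g - 1)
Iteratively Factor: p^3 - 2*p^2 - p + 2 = (p - 2)*(p^2 - 1) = (p - 2)*(p + 1)*(p - 1)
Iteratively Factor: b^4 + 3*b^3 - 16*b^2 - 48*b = (b + 3)*(b^3 - 16*b) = (b - 4)*(b + 3)*(b^2 + 4*b) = b*(b - 4)*(b + 3)*(b + 4)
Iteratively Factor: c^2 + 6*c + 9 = (c + 3)*(c + 3)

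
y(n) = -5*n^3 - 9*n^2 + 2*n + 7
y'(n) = -15*n^2 - 18*n + 2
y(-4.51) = 273.59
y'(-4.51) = -221.92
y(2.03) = -67.86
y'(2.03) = -96.35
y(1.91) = -56.85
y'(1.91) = -87.10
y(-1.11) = 0.53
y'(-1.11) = 3.50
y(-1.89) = 4.83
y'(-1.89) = -17.56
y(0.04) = 7.07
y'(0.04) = 1.26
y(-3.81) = 145.27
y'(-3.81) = -147.16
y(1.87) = -53.43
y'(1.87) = -84.11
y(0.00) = 7.00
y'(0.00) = 2.00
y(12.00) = -9905.00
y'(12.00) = -2374.00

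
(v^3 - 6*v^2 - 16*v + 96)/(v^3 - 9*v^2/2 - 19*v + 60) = 2*(v - 4)/(2*v - 5)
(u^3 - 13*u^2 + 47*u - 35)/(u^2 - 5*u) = u - 8 + 7/u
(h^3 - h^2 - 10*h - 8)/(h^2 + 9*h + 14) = (h^2 - 3*h - 4)/(h + 7)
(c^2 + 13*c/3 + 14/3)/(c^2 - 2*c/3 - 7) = (c + 2)/(c - 3)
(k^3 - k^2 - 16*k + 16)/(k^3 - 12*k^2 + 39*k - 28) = (k + 4)/(k - 7)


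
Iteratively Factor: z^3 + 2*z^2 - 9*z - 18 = (z - 3)*(z^2 + 5*z + 6) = (z - 3)*(z + 3)*(z + 2)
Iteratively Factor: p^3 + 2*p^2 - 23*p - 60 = (p - 5)*(p^2 + 7*p + 12) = (p - 5)*(p + 4)*(p + 3)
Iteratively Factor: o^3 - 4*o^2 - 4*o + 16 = (o + 2)*(o^2 - 6*o + 8) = (o - 4)*(o + 2)*(o - 2)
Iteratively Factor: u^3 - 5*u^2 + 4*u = (u)*(u^2 - 5*u + 4) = u*(u - 4)*(u - 1)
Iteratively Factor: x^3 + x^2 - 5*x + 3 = (x + 3)*(x^2 - 2*x + 1) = (x - 1)*(x + 3)*(x - 1)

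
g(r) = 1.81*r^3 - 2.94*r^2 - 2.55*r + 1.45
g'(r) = 5.43*r^2 - 5.88*r - 2.55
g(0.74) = -1.31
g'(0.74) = -3.93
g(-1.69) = -11.37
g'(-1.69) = 22.90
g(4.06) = 63.77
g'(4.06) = 63.08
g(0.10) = 1.17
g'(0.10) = -3.08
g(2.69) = 8.55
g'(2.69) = 20.92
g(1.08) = -2.45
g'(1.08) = -2.57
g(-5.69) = -412.66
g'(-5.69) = 206.71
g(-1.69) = -11.37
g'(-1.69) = 22.90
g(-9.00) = -1533.23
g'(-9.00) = 490.20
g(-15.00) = -6730.55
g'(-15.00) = 1307.40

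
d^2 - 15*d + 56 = (d - 8)*(d - 7)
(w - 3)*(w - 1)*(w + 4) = w^3 - 13*w + 12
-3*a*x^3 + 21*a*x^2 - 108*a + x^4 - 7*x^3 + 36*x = (-3*a + x)*(x - 6)*(x - 3)*(x + 2)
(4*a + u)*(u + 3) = 4*a*u + 12*a + u^2 + 3*u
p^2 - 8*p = p*(p - 8)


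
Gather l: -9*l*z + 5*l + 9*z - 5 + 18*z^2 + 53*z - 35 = l*(5 - 9*z) + 18*z^2 + 62*z - 40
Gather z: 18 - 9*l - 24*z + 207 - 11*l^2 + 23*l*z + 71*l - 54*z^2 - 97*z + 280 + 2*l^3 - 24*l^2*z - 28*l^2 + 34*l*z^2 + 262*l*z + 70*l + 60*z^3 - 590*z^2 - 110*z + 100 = 2*l^3 - 39*l^2 + 132*l + 60*z^3 + z^2*(34*l - 644) + z*(-24*l^2 + 285*l - 231) + 605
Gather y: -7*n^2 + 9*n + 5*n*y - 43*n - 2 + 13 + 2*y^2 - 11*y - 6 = -7*n^2 - 34*n + 2*y^2 + y*(5*n - 11) + 5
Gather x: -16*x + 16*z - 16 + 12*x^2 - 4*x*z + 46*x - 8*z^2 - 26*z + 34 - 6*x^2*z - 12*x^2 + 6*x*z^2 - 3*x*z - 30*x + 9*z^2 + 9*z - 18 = -6*x^2*z + x*(6*z^2 - 7*z) + z^2 - z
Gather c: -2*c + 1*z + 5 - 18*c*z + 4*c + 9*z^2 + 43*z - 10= c*(2 - 18*z) + 9*z^2 + 44*z - 5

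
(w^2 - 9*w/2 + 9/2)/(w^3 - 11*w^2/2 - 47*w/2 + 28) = (2*w^2 - 9*w + 9)/(2*w^3 - 11*w^2 - 47*w + 56)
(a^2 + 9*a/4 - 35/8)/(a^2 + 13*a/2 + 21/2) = (a - 5/4)/(a + 3)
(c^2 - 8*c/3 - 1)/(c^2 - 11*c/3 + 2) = (3*c + 1)/(3*c - 2)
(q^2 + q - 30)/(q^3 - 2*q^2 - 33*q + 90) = 1/(q - 3)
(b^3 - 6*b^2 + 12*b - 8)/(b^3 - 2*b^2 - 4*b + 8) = (b - 2)/(b + 2)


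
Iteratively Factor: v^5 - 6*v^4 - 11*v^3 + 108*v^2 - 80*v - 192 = (v - 4)*(v^4 - 2*v^3 - 19*v^2 + 32*v + 48) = (v - 4)*(v - 3)*(v^3 + v^2 - 16*v - 16) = (v - 4)*(v - 3)*(v + 1)*(v^2 - 16) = (v - 4)^2*(v - 3)*(v + 1)*(v + 4)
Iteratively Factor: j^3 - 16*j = (j)*(j^2 - 16) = j*(j - 4)*(j + 4)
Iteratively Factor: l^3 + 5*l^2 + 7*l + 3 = (l + 1)*(l^2 + 4*l + 3) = (l + 1)^2*(l + 3)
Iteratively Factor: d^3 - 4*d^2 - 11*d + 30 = (d - 5)*(d^2 + d - 6) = (d - 5)*(d + 3)*(d - 2)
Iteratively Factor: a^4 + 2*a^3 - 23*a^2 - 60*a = (a)*(a^3 + 2*a^2 - 23*a - 60) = a*(a + 4)*(a^2 - 2*a - 15) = a*(a - 5)*(a + 4)*(a + 3)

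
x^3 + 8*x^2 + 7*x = x*(x + 1)*(x + 7)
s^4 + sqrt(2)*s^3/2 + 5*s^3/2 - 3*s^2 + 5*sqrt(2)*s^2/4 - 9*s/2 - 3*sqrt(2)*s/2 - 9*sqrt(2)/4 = (s - 3/2)*(s + 1)*(s + 3)*(s + sqrt(2)/2)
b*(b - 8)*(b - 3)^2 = b^4 - 14*b^3 + 57*b^2 - 72*b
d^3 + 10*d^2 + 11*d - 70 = (d - 2)*(d + 5)*(d + 7)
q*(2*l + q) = 2*l*q + q^2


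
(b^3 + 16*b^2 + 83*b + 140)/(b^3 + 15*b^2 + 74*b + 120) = (b + 7)/(b + 6)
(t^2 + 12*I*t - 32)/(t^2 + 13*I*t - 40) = (t + 4*I)/(t + 5*I)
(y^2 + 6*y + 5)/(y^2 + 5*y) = (y + 1)/y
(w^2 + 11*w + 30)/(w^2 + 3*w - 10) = (w + 6)/(w - 2)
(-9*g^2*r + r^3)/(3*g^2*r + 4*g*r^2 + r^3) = (-3*g + r)/(g + r)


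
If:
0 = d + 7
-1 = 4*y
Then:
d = -7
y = -1/4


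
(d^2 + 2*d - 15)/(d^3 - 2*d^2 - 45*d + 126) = (d + 5)/(d^2 + d - 42)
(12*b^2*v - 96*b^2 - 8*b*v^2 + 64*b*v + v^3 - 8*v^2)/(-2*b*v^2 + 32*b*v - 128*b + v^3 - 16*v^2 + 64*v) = (-6*b + v)/(v - 8)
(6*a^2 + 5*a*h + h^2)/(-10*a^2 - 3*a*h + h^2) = (-3*a - h)/(5*a - h)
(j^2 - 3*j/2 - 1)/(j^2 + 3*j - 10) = (j + 1/2)/(j + 5)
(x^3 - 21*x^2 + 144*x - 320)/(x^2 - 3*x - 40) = (x^2 - 13*x + 40)/(x + 5)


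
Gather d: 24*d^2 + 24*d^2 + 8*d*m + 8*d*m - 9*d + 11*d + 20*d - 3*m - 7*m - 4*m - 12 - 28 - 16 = 48*d^2 + d*(16*m + 22) - 14*m - 56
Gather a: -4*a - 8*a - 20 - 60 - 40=-12*a - 120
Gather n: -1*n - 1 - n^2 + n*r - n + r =-n^2 + n*(r - 2) + r - 1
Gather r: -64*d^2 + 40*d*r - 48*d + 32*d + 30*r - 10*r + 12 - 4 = -64*d^2 - 16*d + r*(40*d + 20) + 8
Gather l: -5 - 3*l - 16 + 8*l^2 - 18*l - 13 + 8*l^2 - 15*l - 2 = 16*l^2 - 36*l - 36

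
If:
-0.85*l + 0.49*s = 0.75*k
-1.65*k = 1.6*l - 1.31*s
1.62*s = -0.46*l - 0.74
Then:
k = -0.98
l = 0.52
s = -0.60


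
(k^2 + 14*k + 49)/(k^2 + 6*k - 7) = (k + 7)/(k - 1)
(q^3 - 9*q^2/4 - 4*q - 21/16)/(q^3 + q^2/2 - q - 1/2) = (8*q^2 - 22*q - 21)/(8*(q^2 - 1))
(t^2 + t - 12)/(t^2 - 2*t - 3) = (t + 4)/(t + 1)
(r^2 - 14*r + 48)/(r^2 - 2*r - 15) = (-r^2 + 14*r - 48)/(-r^2 + 2*r + 15)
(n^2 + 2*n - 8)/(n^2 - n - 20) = (n - 2)/(n - 5)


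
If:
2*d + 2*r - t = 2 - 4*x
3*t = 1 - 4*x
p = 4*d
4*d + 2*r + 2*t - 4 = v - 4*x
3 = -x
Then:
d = v/2 - 11/2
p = 2*v - 22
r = 44/3 - v/2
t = 13/3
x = -3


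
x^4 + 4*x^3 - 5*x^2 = x^2*(x - 1)*(x + 5)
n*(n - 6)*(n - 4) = n^3 - 10*n^2 + 24*n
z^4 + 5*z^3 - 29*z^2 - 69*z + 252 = (z - 3)^2*(z + 4)*(z + 7)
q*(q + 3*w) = q^2 + 3*q*w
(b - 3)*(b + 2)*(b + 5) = b^3 + 4*b^2 - 11*b - 30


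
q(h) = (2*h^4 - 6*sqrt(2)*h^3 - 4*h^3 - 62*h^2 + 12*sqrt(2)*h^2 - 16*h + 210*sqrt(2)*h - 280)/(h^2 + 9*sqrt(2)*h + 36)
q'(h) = (-2*h - 9*sqrt(2))*(2*h^4 - 6*sqrt(2)*h^3 - 4*h^3 - 62*h^2 + 12*sqrt(2)*h^2 - 16*h + 210*sqrt(2)*h - 280)/(h^2 + 9*sqrt(2)*h + 36)^2 + (8*h^3 - 18*sqrt(2)*h^2 - 12*h^2 - 124*h + 24*sqrt(2)*h - 16 + 210*sqrt(2))/(h^2 + 9*sqrt(2)*h + 36) = 4*(h^5 - h^4 + 12*sqrt(2)*h^4 - 18*sqrt(2)*h^3 + 18*h^3 - 354*sqrt(2)*h^2 - 50*h^2 - 976*h + 216*sqrt(2)*h - 144 + 2520*sqrt(2))/(h^4 + 18*sqrt(2)*h^3 + 234*h^2 + 648*sqrt(2)*h + 1296)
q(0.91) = -1.44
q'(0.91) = 4.03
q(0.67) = -2.56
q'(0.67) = 5.39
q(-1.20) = -29.61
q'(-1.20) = 28.29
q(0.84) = -1.73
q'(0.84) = 4.40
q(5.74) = -2.40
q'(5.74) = 0.71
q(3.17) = -0.43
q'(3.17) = -1.36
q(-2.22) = -74.22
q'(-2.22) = 65.02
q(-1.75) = -49.08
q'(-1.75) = 43.71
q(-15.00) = 1837.32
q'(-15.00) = -29.41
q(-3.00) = -150.98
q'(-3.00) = 148.74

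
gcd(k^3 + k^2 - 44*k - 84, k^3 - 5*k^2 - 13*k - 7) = k - 7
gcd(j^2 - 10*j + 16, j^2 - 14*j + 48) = j - 8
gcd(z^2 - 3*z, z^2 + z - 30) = 1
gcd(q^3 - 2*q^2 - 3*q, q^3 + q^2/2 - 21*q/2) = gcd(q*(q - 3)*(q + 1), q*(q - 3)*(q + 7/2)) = q^2 - 3*q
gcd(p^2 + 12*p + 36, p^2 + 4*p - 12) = p + 6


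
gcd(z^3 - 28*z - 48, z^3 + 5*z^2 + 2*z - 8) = z^2 + 6*z + 8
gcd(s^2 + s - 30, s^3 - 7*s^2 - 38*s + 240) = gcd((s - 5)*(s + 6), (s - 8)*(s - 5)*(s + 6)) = s^2 + s - 30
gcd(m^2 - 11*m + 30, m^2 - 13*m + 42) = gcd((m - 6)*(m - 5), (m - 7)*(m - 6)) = m - 6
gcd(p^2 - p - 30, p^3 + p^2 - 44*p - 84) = 1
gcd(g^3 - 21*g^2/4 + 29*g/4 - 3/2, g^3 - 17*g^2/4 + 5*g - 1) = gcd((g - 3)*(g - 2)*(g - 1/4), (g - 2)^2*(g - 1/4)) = g^2 - 9*g/4 + 1/2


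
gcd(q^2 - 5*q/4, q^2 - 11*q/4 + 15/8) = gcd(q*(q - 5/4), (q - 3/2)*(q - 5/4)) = q - 5/4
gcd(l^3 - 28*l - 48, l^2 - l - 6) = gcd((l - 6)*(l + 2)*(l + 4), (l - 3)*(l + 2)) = l + 2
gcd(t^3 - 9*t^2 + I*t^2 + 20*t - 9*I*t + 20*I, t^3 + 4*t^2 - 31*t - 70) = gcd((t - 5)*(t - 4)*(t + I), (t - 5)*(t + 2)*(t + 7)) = t - 5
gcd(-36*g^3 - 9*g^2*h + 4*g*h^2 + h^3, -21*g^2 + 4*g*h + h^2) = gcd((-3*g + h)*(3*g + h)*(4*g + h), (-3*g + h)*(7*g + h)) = 3*g - h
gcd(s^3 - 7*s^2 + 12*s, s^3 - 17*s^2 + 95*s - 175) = 1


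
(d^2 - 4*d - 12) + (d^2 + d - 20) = 2*d^2 - 3*d - 32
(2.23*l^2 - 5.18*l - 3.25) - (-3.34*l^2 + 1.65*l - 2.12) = 5.57*l^2 - 6.83*l - 1.13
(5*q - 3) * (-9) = 27 - 45*q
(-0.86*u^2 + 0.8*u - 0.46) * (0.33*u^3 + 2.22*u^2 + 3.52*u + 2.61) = -0.2838*u^5 - 1.6452*u^4 - 1.403*u^3 - 0.4498*u^2 + 0.4688*u - 1.2006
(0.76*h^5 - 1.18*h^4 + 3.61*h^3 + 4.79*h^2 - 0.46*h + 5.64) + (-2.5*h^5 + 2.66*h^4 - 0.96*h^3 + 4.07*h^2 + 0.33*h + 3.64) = -1.74*h^5 + 1.48*h^4 + 2.65*h^3 + 8.86*h^2 - 0.13*h + 9.28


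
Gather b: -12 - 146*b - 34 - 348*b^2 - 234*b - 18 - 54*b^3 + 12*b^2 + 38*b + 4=-54*b^3 - 336*b^2 - 342*b - 60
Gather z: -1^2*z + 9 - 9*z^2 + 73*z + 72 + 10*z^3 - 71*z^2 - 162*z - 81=10*z^3 - 80*z^2 - 90*z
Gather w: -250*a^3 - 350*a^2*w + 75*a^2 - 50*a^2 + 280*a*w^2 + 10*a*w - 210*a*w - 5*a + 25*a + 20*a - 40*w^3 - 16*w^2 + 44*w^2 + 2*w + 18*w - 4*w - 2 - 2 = -250*a^3 + 25*a^2 + 40*a - 40*w^3 + w^2*(280*a + 28) + w*(-350*a^2 - 200*a + 16) - 4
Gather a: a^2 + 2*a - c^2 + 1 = a^2 + 2*a - c^2 + 1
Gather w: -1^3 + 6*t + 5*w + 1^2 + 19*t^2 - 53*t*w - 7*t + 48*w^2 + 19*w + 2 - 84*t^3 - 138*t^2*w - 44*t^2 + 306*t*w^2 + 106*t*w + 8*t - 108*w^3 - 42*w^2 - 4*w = -84*t^3 - 25*t^2 + 7*t - 108*w^3 + w^2*(306*t + 6) + w*(-138*t^2 + 53*t + 20) + 2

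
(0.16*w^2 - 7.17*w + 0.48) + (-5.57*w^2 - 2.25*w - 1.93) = -5.41*w^2 - 9.42*w - 1.45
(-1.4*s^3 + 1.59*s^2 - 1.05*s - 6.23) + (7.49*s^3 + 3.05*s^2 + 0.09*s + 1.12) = 6.09*s^3 + 4.64*s^2 - 0.96*s - 5.11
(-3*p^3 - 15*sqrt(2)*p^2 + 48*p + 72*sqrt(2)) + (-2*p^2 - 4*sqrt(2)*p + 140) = -3*p^3 - 15*sqrt(2)*p^2 - 2*p^2 - 4*sqrt(2)*p + 48*p + 72*sqrt(2) + 140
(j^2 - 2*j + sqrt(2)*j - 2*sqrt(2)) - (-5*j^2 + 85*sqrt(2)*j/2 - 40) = 6*j^2 - 83*sqrt(2)*j/2 - 2*j - 2*sqrt(2) + 40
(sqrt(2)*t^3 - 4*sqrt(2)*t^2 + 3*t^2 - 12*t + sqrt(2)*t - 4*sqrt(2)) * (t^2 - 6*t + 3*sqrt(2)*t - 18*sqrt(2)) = sqrt(2)*t^5 - 10*sqrt(2)*t^4 + 9*t^4 - 90*t^3 + 34*sqrt(2)*t^3 - 100*sqrt(2)*t^2 + 222*t^2 - 60*t + 240*sqrt(2)*t + 144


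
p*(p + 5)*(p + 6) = p^3 + 11*p^2 + 30*p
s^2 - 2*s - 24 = (s - 6)*(s + 4)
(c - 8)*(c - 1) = c^2 - 9*c + 8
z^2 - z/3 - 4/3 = (z - 4/3)*(z + 1)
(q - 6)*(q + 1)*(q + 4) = q^3 - q^2 - 26*q - 24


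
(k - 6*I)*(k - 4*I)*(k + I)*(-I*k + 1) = -I*k^4 - 8*k^3 + 5*I*k^2 - 38*k - 24*I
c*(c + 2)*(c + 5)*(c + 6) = c^4 + 13*c^3 + 52*c^2 + 60*c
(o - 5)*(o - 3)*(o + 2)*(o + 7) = o^4 + o^3 - 43*o^2 + 23*o + 210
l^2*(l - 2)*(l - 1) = l^4 - 3*l^3 + 2*l^2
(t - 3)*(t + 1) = t^2 - 2*t - 3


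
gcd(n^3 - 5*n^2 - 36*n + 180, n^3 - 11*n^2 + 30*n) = n^2 - 11*n + 30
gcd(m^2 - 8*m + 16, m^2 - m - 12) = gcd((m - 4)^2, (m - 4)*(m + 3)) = m - 4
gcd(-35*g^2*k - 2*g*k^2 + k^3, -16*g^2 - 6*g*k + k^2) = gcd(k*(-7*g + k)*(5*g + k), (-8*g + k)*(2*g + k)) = 1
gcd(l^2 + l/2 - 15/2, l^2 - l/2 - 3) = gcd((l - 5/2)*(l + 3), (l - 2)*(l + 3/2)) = 1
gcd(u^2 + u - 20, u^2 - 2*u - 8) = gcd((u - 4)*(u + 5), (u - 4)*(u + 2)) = u - 4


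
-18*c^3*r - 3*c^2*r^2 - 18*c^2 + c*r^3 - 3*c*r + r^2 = (-6*c + r)*(3*c + r)*(c*r + 1)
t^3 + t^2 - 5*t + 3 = (t - 1)^2*(t + 3)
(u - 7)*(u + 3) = u^2 - 4*u - 21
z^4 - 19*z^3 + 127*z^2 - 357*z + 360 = (z - 8)*(z - 5)*(z - 3)^2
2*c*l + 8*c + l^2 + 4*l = (2*c + l)*(l + 4)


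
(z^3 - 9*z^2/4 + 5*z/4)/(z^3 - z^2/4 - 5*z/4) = (z - 1)/(z + 1)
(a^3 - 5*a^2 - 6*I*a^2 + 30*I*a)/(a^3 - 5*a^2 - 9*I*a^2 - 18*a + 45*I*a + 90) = a/(a - 3*I)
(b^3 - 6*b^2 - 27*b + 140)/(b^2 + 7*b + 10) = (b^2 - 11*b + 28)/(b + 2)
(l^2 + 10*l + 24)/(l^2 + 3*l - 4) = (l + 6)/(l - 1)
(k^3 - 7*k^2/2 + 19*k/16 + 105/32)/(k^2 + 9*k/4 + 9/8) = (8*k^2 - 34*k + 35)/(4*(2*k + 3))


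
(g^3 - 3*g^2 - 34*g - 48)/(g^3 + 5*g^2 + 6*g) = (g - 8)/g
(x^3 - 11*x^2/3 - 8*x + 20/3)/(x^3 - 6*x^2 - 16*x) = (3*x^2 - 17*x + 10)/(3*x*(x - 8))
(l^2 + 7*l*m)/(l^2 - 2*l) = (l + 7*m)/(l - 2)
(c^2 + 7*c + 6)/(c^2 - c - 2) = (c + 6)/(c - 2)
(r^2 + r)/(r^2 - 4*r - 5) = r/(r - 5)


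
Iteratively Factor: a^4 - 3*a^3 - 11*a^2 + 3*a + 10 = (a - 1)*(a^3 - 2*a^2 - 13*a - 10) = (a - 1)*(a + 2)*(a^2 - 4*a - 5) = (a - 1)*(a + 1)*(a + 2)*(a - 5)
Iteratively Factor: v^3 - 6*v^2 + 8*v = (v)*(v^2 - 6*v + 8) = v*(v - 4)*(v - 2)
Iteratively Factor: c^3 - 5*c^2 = (c - 5)*(c^2) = c*(c - 5)*(c)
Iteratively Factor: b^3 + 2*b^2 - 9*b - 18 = (b + 3)*(b^2 - b - 6) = (b + 2)*(b + 3)*(b - 3)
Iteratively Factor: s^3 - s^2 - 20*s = (s)*(s^2 - s - 20) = s*(s - 5)*(s + 4)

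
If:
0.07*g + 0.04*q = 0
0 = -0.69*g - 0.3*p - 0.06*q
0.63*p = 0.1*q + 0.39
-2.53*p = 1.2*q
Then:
No Solution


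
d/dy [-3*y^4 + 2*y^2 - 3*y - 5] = -12*y^3 + 4*y - 3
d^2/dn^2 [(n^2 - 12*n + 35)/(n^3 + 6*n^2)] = 2*(n^4 - 36*n^3 - 6*n^2 + 1248*n + 3780)/(n^4*(n^3 + 18*n^2 + 108*n + 216))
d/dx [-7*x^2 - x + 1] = -14*x - 1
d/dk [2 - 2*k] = -2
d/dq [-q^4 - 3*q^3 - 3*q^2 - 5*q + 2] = -4*q^3 - 9*q^2 - 6*q - 5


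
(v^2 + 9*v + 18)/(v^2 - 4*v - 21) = (v + 6)/(v - 7)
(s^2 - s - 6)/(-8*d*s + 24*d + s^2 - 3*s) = (s + 2)/(-8*d + s)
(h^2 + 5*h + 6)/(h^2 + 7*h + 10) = (h + 3)/(h + 5)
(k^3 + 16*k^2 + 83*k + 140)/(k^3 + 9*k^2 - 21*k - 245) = (k^2 + 9*k + 20)/(k^2 + 2*k - 35)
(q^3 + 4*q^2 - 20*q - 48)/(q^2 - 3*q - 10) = (q^2 + 2*q - 24)/(q - 5)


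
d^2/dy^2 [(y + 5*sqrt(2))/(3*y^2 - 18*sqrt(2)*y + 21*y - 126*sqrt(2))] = 2*((y + 5*sqrt(2))*(2*y - 6*sqrt(2) + 7)^2 + (-3*y - 7 + sqrt(2))*(y^2 - 6*sqrt(2)*y + 7*y - 42*sqrt(2)))/(3*(y^2 - 6*sqrt(2)*y + 7*y - 42*sqrt(2))^3)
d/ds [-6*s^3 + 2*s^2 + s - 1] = -18*s^2 + 4*s + 1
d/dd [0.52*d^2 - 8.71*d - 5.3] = 1.04*d - 8.71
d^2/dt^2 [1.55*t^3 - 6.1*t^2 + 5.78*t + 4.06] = 9.3*t - 12.2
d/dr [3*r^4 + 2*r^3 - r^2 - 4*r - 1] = 12*r^3 + 6*r^2 - 2*r - 4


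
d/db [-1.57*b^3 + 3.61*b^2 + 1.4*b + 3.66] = -4.71*b^2 + 7.22*b + 1.4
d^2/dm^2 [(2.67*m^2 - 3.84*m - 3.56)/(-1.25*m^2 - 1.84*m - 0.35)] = (24.282*m^3 + 40.38375*m^2 + 39.048*m + 15.390402)/(1.953125*m^6 + 8.625*m^5 + 14.336625*m^4 + 11.059504*m^3 + 4.014255*m^2 + 0.6762*m + 0.042875)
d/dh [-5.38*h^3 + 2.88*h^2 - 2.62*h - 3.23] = -16.14*h^2 + 5.76*h - 2.62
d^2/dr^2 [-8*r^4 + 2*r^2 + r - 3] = 4 - 96*r^2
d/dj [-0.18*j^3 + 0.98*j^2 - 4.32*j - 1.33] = -0.54*j^2 + 1.96*j - 4.32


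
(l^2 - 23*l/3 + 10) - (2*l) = l^2 - 29*l/3 + 10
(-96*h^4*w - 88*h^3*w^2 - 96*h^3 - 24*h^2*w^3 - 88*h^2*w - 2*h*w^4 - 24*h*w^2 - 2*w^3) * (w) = -96*h^4*w^2 - 88*h^3*w^3 - 96*h^3*w - 24*h^2*w^4 - 88*h^2*w^2 - 2*h*w^5 - 24*h*w^3 - 2*w^4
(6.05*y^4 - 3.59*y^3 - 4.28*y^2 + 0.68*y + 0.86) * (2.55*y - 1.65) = 15.4275*y^5 - 19.137*y^4 - 4.9905*y^3 + 8.796*y^2 + 1.071*y - 1.419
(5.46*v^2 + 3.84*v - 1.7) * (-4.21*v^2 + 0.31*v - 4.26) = -22.9866*v^4 - 14.4738*v^3 - 14.9122*v^2 - 16.8854*v + 7.242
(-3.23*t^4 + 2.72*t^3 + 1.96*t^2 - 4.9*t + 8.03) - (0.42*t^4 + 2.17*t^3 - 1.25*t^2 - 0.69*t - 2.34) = -3.65*t^4 + 0.55*t^3 + 3.21*t^2 - 4.21*t + 10.37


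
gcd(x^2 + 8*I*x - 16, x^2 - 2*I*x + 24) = x + 4*I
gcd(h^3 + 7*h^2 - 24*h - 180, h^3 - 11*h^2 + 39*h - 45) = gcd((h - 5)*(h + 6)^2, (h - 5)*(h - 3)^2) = h - 5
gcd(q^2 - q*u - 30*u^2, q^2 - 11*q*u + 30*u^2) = q - 6*u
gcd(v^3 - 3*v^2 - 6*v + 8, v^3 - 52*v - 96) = v + 2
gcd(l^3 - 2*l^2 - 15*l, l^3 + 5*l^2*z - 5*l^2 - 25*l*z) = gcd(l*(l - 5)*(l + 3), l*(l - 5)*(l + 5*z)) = l^2 - 5*l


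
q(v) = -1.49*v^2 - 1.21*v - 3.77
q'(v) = -2.98*v - 1.21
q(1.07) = -6.77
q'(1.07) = -4.40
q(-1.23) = -4.54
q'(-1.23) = 2.46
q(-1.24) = -4.56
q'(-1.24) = 2.49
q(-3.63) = -19.01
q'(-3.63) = 9.61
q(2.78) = -18.65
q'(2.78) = -9.49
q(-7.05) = -69.30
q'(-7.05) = 19.80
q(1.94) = -11.73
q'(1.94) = -6.99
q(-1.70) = -6.02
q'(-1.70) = 3.86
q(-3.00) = -13.55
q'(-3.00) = 7.73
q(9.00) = -135.35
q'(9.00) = -28.03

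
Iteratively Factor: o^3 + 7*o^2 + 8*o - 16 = (o + 4)*(o^2 + 3*o - 4) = (o - 1)*(o + 4)*(o + 4)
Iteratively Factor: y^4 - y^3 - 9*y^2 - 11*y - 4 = (y - 4)*(y^3 + 3*y^2 + 3*y + 1) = (y - 4)*(y + 1)*(y^2 + 2*y + 1) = (y - 4)*(y + 1)^2*(y + 1)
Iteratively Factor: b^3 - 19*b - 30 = (b + 3)*(b^2 - 3*b - 10) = (b + 2)*(b + 3)*(b - 5)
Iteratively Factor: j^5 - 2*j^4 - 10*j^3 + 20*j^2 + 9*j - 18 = (j - 3)*(j^4 + j^3 - 7*j^2 - j + 6) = (j - 3)*(j - 2)*(j^3 + 3*j^2 - j - 3) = (j - 3)*(j - 2)*(j + 3)*(j^2 - 1) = (j - 3)*(j - 2)*(j - 1)*(j + 3)*(j + 1)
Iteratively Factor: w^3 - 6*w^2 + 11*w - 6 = (w - 2)*(w^2 - 4*w + 3) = (w - 2)*(w - 1)*(w - 3)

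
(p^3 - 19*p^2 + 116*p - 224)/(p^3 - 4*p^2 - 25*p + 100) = (p^2 - 15*p + 56)/(p^2 - 25)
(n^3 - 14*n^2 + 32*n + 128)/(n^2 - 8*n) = n - 6 - 16/n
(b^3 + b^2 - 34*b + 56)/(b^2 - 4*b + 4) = (b^2 + 3*b - 28)/(b - 2)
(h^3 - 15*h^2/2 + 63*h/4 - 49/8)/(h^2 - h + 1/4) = (4*h^2 - 28*h + 49)/(2*(2*h - 1))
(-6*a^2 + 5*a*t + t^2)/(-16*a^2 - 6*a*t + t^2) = (6*a^2 - 5*a*t - t^2)/(16*a^2 + 6*a*t - t^2)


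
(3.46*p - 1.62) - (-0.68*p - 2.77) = 4.14*p + 1.15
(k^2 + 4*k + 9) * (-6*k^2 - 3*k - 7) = -6*k^4 - 27*k^3 - 73*k^2 - 55*k - 63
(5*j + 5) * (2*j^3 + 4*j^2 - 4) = 10*j^4 + 30*j^3 + 20*j^2 - 20*j - 20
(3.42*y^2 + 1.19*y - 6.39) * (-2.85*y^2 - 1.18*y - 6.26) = -9.747*y^4 - 7.4271*y^3 - 4.6019*y^2 + 0.0907999999999998*y + 40.0014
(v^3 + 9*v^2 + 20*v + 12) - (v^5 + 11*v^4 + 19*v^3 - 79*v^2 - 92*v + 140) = -v^5 - 11*v^4 - 18*v^3 + 88*v^2 + 112*v - 128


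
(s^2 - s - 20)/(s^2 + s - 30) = (s + 4)/(s + 6)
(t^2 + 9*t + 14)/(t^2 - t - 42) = (t^2 + 9*t + 14)/(t^2 - t - 42)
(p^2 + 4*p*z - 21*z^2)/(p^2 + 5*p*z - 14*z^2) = (-p + 3*z)/(-p + 2*z)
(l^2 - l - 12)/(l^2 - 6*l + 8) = (l + 3)/(l - 2)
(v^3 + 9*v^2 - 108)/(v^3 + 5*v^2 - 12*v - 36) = (v + 6)/(v + 2)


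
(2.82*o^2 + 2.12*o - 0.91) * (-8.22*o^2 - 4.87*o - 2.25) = -23.1804*o^4 - 31.1598*o^3 - 9.1892*o^2 - 0.3383*o + 2.0475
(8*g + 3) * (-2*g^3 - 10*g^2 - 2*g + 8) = -16*g^4 - 86*g^3 - 46*g^2 + 58*g + 24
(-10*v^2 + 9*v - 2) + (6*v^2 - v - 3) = -4*v^2 + 8*v - 5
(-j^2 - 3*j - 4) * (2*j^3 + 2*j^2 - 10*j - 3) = -2*j^5 - 8*j^4 - 4*j^3 + 25*j^2 + 49*j + 12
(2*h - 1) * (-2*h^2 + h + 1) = -4*h^3 + 4*h^2 + h - 1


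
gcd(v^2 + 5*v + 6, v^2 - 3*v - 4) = 1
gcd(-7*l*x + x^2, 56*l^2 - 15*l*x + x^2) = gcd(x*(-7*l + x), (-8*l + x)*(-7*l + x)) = -7*l + x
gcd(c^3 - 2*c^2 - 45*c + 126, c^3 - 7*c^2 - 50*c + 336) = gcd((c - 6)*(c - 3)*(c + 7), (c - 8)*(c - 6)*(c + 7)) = c^2 + c - 42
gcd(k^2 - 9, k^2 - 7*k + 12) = k - 3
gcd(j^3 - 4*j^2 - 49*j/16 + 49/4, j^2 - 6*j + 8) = j - 4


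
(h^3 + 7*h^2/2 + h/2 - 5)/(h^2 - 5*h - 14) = (2*h^2 + 3*h - 5)/(2*(h - 7))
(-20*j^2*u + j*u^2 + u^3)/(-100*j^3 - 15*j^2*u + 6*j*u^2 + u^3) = u/(5*j + u)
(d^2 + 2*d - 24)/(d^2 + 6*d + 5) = (d^2 + 2*d - 24)/(d^2 + 6*d + 5)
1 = 1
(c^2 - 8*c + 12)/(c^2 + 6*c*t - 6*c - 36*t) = (c - 2)/(c + 6*t)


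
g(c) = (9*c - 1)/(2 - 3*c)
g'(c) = 9/(2 - 3*c) + 3*(9*c - 1)/(2 - 3*c)^2 = 15/(3*c - 2)^2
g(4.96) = -3.39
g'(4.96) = 0.09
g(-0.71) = -1.79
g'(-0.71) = 0.88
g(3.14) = -3.67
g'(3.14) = 0.27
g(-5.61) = -2.73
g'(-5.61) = 0.04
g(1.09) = -6.94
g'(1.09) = 9.30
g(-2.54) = -2.48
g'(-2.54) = 0.16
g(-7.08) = -2.78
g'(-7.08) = 0.03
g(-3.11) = -2.56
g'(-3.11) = 0.12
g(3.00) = -3.71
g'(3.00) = 0.31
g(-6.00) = -2.75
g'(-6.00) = 0.04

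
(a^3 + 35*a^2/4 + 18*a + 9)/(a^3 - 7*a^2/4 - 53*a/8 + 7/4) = 2*(4*a^2 + 27*a + 18)/(8*a^2 - 30*a + 7)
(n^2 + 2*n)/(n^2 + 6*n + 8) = n/(n + 4)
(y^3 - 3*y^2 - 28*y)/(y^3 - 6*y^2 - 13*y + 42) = y*(y + 4)/(y^2 + y - 6)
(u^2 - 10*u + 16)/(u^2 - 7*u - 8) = (u - 2)/(u + 1)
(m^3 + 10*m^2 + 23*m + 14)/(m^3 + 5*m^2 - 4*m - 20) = (m^2 + 8*m + 7)/(m^2 + 3*m - 10)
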